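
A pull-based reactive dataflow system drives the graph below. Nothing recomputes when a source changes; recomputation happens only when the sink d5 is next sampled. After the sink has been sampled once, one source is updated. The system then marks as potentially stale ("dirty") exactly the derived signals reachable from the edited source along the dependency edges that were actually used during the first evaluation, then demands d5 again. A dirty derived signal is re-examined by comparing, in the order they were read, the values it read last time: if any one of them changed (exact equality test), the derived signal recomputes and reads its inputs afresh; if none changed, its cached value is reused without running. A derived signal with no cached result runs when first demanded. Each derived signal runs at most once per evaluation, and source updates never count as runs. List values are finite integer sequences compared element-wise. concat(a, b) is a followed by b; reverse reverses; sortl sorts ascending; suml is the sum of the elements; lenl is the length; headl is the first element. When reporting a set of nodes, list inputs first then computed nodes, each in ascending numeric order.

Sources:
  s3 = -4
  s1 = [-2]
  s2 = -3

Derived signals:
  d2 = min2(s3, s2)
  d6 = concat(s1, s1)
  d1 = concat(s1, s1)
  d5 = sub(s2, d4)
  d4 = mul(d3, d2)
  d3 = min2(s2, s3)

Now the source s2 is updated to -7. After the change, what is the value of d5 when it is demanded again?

New value of d5: -56.

First evaluation (everything demanded from the output):
  d2 = min2(-4, -3) = -4
  d3 = min2(-3, -4) = -4
  d4 = mul(-4, -4) = 16
  d5 = sub(-3, 16) = -19

Propagation after the edit:
  d2: runs — s2 -3->-7; result -7.
  d3: runs — s2 -3->-7; result -7.
  d4: runs — d3 -4->-7; d2 -4->-7; result 49.
  d5: runs — s2 -3->-7; d4 16->49; result -56.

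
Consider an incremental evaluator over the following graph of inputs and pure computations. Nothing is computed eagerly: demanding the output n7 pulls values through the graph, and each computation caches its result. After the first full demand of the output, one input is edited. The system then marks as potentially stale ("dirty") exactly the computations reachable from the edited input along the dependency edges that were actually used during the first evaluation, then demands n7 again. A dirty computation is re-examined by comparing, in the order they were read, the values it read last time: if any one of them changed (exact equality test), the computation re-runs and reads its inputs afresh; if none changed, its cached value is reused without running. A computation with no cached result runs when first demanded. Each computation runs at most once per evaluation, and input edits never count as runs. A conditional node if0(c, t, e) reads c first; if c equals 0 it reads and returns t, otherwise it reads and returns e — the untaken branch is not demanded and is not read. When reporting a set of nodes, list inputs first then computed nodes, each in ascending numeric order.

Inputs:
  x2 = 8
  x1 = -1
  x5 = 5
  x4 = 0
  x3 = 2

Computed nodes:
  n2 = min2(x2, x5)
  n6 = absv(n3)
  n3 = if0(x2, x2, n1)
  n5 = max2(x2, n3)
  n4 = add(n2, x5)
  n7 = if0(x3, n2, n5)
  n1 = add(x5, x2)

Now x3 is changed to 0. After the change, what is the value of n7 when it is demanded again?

Initial pass — values computed on the first demand:
  n1 = add(5, 8) = 13
  n3 = if0(x2=8 -> else branch n1) = 13
  n5 = max2(8, 13) = 13
  n7 = if0(x3=2 -> else branch n5) = 13

Second demand — change propagation:
  n2: newly demanded (no cache) — executes and yields 5.
  n7: re-runs because x3 2->0; new result 5.

The important point: the flipped condition pulls in fresh nodes; n2 runs for the first time.

n7 now evaluates to 5.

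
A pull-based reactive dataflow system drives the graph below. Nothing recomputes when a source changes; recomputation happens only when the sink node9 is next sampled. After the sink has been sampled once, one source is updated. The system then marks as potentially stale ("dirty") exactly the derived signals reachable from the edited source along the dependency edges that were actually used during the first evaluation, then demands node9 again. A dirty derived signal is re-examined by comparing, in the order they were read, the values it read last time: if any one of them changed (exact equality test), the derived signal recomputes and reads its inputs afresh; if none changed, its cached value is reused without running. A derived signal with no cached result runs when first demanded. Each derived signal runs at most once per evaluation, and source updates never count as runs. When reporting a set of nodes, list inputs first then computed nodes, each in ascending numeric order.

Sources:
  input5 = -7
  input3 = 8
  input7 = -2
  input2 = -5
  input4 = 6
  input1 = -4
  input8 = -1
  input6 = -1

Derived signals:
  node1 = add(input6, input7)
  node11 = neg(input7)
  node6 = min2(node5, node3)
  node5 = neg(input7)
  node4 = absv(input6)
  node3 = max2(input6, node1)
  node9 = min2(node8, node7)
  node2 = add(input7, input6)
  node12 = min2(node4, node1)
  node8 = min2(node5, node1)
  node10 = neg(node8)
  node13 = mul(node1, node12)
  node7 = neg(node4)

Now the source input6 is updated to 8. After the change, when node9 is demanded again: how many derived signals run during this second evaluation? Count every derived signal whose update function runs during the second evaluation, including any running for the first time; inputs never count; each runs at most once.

Derived signals that run: node1, node4, node7, node8, node9 — 5 in total.

First evaluation (everything demanded from the output):
  node1 = add(-1, -2) = -3
  node4 = absv(-1) = 1
  node5 = neg(-2) = 2
  node7 = neg(1) = -1
  node8 = min2(2, -3) = -3
  node9 = min2(-3, -1) = -3

Propagation after the edit:
  node1: runs — input6 -1->8; result 6.
  node4: runs — input6 -1->8; result 8.
  node7: runs — node4 1->8; result -8.
  node8: runs — node1 -3->6; result 2.
  node9: runs — node8 -3->2; node7 -1->-8; result -8.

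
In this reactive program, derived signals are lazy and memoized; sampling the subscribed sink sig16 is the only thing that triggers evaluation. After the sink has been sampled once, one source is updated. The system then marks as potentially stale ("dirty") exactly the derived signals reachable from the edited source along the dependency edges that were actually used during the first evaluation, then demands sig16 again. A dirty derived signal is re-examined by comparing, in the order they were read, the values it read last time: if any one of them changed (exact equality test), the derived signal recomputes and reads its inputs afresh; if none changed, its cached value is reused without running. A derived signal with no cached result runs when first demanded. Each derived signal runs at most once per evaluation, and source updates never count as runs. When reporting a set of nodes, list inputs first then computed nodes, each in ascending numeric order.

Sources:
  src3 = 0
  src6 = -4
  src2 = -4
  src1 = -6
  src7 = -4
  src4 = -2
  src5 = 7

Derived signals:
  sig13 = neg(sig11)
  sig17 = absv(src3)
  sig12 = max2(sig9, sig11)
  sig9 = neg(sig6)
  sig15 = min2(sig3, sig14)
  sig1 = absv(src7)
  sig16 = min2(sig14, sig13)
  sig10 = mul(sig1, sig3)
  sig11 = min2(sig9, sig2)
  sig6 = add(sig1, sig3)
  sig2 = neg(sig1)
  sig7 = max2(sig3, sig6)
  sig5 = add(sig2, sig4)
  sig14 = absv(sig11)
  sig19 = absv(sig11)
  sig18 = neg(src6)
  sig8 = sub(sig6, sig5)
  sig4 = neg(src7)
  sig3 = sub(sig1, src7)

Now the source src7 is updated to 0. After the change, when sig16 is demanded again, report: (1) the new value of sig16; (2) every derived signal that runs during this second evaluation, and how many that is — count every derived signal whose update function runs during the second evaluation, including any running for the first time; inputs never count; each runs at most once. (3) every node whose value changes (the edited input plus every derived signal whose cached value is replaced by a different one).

Demanding sig16 again yields 0.
9 derived signals run: sig1, sig2, sig3, sig6, sig9, sig11, sig13, sig14, sig16.
The nodes whose values change: src7, sig1, sig2, sig3, sig6, sig9, sig11, sig13, sig14, sig16.

First demand of the output computes:
  sig1 = absv(-4) = 4
  sig2 = neg(4) = -4
  sig3 = sub(4, -4) = 8
  sig6 = add(4, 8) = 12
  sig9 = neg(12) = -12
  sig11 = min2(-12, -4) = -12
  sig13 = neg(-12) = 12
  sig14 = absv(-12) = 12
  sig16 = min2(12, 12) = 12

After the edit, cleaning proceeds:
  sig1: a read changed (src7 -4->0) — executes, giving 0.
  sig2: a read changed (sig1 4->0) — executes, giving 0.
  sig3: a read changed (sig1 4->0; src7 -4->0) — executes, giving 0.
  sig6: a read changed (sig1 4->0; sig3 8->0) — executes, giving 0.
  sig9: a read changed (sig6 12->0) — executes, giving 0.
  sig11: a read changed (sig9 -12->0; sig2 -4->0) — executes, giving 0.
  sig13: a read changed (sig11 -12->0) — executes, giving 0.
  sig14: a read changed (sig11 -12->0) — executes, giving 0.
  sig16: a read changed (sig14 12->0; sig13 12->0) — executes, giving 0.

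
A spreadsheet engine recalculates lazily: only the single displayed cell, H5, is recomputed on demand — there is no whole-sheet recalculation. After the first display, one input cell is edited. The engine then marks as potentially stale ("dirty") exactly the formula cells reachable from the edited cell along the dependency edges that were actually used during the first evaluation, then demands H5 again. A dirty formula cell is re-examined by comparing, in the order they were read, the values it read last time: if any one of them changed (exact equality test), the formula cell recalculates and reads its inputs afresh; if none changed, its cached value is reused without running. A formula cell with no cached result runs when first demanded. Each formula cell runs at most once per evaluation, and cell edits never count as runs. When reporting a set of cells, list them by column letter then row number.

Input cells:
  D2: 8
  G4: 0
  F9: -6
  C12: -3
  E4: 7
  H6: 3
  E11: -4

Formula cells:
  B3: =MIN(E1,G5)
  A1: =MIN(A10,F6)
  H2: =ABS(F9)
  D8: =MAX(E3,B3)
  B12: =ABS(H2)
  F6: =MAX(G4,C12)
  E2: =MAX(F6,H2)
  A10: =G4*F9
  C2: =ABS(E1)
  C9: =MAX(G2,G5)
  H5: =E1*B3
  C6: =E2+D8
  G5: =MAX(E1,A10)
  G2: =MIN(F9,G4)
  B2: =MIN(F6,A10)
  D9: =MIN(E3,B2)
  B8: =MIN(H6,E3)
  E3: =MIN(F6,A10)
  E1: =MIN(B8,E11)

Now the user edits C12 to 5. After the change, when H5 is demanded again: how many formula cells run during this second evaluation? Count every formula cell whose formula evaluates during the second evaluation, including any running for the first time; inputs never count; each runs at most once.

First evaluation (everything demanded from the output):
  A10 = 0 * -6 = 0
  F6 = MAX(0, -3) = 0
  E3 = MIN(0, 0) = 0
  B8 = MIN(3, 0) = 0
  E1 = MIN(0, -4) = -4
  G5 = MAX(-4, 0) = 0
  B3 = MIN(-4, 0) = -4
  H5 = -4 * -4 = 16

Propagation after the edit:
  F6: runs — C12 -3->5; result 5.
  E3: runs — F6 0->5; result 0 (same value as before).
  B8: checked — values it read are unchanged (H6 unchanged, E3 unchanged); reused cached 0 without running.
  E1: checked — values it read are unchanged (B8 unchanged, E11 unchanged); reused cached -4 without running.
  G5: checked — values it read are unchanged (E1 unchanged, A10 unchanged); reused cached 0 without running.
  B3: checked — values it read are unchanged (E1 unchanged, G5 unchanged); reused cached -4 without running.
  H5: checked — values it read are unchanged (E1 unchanged, B3 unchanged); reused cached 16 without running.

Key observation: the change is absorbed at E3 — it re-runs but produces the same value, and the output's value is unchanged.

Formula cells that run: E3, F6 — 2 in total.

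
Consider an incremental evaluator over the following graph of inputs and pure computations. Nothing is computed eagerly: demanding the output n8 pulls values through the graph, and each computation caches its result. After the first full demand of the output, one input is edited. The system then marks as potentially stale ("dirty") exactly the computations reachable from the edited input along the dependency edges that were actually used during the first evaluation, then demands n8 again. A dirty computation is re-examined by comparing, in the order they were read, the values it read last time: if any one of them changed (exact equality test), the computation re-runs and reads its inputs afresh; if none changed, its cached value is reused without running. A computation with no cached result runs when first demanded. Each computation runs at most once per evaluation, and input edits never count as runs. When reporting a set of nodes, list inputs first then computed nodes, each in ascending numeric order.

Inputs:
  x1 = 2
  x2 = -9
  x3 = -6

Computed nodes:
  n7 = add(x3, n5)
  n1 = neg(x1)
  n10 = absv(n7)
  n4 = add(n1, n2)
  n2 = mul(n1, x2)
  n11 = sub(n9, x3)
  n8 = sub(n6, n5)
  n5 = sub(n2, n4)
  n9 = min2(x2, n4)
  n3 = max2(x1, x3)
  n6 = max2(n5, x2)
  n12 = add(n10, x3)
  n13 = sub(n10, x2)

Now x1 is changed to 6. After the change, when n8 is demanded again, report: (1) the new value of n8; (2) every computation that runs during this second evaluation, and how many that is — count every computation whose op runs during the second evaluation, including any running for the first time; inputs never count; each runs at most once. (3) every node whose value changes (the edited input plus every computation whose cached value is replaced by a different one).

Initial pass — values computed on the first demand:
  n1 = neg(2) = -2
  n2 = mul(-2, -9) = 18
  n4 = add(-2, 18) = 16
  n5 = sub(18, 16) = 2
  n6 = max2(2, -9) = 2
  n8 = sub(2, 2) = 0

Second demand — change propagation:
  n1: re-runs because x1 2->6; new result -6.
  n2: re-runs because n1 -2->-6; new result 54.
  n4: re-runs because n1 -2->-6; n2 18->54; new result 48.
  n5: re-runs because n2 18->54; n4 16->48; new result 6.
  n6: re-runs because n5 2->6; new result 6.
  n8: re-runs because n6 2->6; n5 2->6; new result 0 (unchanged).

n8 now evaluates to 0.
Run set: n1, n2, n4, n5, n6, n8 (6 run).
Changed values: x1, n1, n2, n4, n5, n6.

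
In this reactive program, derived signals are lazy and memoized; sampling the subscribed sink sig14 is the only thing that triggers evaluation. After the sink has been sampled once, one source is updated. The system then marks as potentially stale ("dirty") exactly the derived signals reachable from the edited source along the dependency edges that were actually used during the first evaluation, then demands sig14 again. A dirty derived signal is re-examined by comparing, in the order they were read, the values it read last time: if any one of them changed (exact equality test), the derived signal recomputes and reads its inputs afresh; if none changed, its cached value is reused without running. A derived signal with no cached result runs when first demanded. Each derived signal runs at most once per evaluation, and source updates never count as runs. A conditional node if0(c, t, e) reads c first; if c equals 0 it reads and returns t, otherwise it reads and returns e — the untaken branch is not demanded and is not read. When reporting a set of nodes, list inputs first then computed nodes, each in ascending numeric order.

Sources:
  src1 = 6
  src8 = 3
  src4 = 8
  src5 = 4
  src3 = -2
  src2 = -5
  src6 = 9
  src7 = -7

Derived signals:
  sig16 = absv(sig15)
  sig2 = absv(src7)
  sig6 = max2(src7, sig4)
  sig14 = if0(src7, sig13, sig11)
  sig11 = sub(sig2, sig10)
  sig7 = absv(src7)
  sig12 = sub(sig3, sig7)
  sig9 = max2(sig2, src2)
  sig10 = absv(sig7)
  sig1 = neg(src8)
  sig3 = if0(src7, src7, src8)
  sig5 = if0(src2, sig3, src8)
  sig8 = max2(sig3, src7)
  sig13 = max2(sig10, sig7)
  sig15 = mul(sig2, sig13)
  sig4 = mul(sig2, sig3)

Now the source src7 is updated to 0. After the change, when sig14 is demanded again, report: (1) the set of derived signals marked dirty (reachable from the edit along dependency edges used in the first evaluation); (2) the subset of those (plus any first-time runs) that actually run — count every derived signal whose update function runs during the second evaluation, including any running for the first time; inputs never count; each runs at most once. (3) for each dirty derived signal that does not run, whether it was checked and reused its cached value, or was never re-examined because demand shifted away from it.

The edit dirties: sig2, sig7, sig10, sig11, sig14.
4 derived signals run: sig7, sig10, sig13, sig14.
Unvisited dirty nodes (no longer demanded): sig2, sig11.
Note the branch switch — demand abandons sig2, sig11, which are never re-examined.

First demand of the output computes:
  sig2 = absv(-7) = 7
  sig7 = absv(-7) = 7
  sig10 = absv(7) = 7
  sig11 = sub(7, 7) = 0
  sig14 = if0(src7=-7 -> else branch sig11) = 0

After the edit, cleaning proceeds:
  sig2: stays stale; no demand reaches it after the flip.
  sig7: a read changed (src7 -7->0) — executes, giving 0.
  sig10: a read changed (sig7 7->0) — executes, giving 0.
  sig11: stays stale; no demand reaches it after the flip.
  sig13: had never run; runs now, result 0.
  sig14: a read changed (src7 -7->0) — executes, giving 0 — identical to its old value.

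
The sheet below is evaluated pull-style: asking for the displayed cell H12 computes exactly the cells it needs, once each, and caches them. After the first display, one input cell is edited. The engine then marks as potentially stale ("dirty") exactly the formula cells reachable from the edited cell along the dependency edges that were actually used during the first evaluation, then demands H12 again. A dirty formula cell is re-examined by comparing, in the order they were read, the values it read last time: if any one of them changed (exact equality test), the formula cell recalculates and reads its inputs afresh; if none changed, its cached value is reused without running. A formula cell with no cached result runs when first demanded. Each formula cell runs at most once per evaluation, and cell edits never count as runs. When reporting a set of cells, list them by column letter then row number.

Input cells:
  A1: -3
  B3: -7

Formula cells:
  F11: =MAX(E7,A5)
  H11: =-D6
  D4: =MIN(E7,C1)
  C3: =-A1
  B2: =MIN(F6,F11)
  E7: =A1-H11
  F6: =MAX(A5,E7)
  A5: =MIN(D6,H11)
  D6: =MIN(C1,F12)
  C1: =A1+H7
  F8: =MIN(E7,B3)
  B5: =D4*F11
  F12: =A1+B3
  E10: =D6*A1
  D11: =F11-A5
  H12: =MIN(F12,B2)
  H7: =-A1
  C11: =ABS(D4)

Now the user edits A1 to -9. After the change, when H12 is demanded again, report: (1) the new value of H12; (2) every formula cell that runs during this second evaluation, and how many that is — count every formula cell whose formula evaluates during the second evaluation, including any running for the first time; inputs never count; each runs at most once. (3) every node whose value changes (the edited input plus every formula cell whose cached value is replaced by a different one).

First demand of the output computes:
  F12 = -3 + -7 = -10
  H7 = -(-3) = 3
  C1 = -3 + 3 = 0
  D6 = MIN(0, -10) = -10
  H11 = -(-10) = 10
  A5 = MIN(-10, 10) = -10
  E7 = -3 - 10 = -13
  F6 = MAX(-10, -13) = -10
  F11 = MAX(-13, -10) = -10
  B2 = MIN(-10, -10) = -10
  H12 = MIN(-10, -10) = -10

After the edit, cleaning proceeds:
  F12: a read changed (A1 -3->-9) — executes, giving -16.
  H7: a read changed (A1 -3->-9) — executes, giving 9.
  C1: a read changed (A1 -3->-9; H7 3->9) — executes, giving 0 — identical to its old value.
  D6: a read changed (F12 -10->-16) — executes, giving -16.
  H11: a read changed (D6 -10->-16) — executes, giving 16.
  A5: a read changed (D6 -10->-16; H11 10->16) — executes, giving -16.
  E7: a read changed (A1 -3->-9; H11 10->16) — executes, giving -25.
  F6: a read changed (A5 -10->-16; E7 -13->-25) — executes, giving -16.
  F11: a read changed (E7 -13->-25; A5 -10->-16) — executes, giving -16.
  B2: a read changed (F6 -10->-16; F11 -10->-16) — executes, giving -16.
  H12: a read changed (F12 -10->-16; B2 -10->-16) — executes, giving -16.

Demanding H12 again yields -16.
11 formula cells run: A5, B2, C1, D6, E7, F6, F11, F12, H7, H11, H12.
The nodes whose values change: A1, A5, B2, D6, E7, F6, F11, F12, H7, H11, H12.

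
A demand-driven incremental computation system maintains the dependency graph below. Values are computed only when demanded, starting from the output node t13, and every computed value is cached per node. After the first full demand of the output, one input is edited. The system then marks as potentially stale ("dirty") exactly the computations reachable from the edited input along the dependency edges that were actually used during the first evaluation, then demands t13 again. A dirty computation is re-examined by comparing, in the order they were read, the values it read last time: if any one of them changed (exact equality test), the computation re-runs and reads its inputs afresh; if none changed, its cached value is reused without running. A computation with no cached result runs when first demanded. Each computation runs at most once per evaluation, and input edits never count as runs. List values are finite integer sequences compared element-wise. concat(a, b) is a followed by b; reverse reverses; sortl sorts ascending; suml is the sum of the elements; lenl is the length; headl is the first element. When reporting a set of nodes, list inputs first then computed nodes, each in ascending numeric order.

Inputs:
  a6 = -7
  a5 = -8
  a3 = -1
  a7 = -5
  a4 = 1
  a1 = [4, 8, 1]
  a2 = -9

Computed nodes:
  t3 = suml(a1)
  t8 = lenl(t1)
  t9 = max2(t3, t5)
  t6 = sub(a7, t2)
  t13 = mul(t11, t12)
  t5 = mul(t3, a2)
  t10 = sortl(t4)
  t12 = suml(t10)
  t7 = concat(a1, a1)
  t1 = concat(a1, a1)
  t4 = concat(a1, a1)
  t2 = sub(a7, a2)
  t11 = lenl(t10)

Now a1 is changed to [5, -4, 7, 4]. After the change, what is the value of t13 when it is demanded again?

First evaluation (everything demanded from the output):
  t4 = concat([4, 8, 1], [4, 8, 1]) = [4, 8, 1, 4, 8, 1]
  t10 = sortl([4, 8, 1, 4, 8, 1]) = [1, 1, 4, 4, 8, 8]
  t11 = lenl([1, 1, 4, 4, 8, 8]) = 6
  t12 = suml([1, 1, 4, 4, 8, 8]) = 26
  t13 = mul(6, 26) = 156

Propagation after the edit:
  t4: runs — a1 [4, 8, 1]->[5, -4, 7, 4]; a1 [4, 8, 1]->[5, -4, 7, 4]; result [5, -4, 7, 4, 5, -4, 7, 4].
  t10: runs — t4 [4, 8, 1, 4, 8, 1]->[5, -4, 7, 4, 5, -4, 7, 4]; result [-4, -4, 4, 4, 5, 5, 7, 7].
  t11: runs — t10 [1, 1, 4, 4, 8, 8]->[-4, -4, 4, 4, 5, 5, 7, 7]; result 8.
  t12: runs — t10 [1, 1, 4, 4, 8, 8]->[-4, -4, 4, 4, 5, 5, 7, 7]; result 24.
  t13: runs — t11 6->8; t12 26->24; result 192.

New value of t13: 192.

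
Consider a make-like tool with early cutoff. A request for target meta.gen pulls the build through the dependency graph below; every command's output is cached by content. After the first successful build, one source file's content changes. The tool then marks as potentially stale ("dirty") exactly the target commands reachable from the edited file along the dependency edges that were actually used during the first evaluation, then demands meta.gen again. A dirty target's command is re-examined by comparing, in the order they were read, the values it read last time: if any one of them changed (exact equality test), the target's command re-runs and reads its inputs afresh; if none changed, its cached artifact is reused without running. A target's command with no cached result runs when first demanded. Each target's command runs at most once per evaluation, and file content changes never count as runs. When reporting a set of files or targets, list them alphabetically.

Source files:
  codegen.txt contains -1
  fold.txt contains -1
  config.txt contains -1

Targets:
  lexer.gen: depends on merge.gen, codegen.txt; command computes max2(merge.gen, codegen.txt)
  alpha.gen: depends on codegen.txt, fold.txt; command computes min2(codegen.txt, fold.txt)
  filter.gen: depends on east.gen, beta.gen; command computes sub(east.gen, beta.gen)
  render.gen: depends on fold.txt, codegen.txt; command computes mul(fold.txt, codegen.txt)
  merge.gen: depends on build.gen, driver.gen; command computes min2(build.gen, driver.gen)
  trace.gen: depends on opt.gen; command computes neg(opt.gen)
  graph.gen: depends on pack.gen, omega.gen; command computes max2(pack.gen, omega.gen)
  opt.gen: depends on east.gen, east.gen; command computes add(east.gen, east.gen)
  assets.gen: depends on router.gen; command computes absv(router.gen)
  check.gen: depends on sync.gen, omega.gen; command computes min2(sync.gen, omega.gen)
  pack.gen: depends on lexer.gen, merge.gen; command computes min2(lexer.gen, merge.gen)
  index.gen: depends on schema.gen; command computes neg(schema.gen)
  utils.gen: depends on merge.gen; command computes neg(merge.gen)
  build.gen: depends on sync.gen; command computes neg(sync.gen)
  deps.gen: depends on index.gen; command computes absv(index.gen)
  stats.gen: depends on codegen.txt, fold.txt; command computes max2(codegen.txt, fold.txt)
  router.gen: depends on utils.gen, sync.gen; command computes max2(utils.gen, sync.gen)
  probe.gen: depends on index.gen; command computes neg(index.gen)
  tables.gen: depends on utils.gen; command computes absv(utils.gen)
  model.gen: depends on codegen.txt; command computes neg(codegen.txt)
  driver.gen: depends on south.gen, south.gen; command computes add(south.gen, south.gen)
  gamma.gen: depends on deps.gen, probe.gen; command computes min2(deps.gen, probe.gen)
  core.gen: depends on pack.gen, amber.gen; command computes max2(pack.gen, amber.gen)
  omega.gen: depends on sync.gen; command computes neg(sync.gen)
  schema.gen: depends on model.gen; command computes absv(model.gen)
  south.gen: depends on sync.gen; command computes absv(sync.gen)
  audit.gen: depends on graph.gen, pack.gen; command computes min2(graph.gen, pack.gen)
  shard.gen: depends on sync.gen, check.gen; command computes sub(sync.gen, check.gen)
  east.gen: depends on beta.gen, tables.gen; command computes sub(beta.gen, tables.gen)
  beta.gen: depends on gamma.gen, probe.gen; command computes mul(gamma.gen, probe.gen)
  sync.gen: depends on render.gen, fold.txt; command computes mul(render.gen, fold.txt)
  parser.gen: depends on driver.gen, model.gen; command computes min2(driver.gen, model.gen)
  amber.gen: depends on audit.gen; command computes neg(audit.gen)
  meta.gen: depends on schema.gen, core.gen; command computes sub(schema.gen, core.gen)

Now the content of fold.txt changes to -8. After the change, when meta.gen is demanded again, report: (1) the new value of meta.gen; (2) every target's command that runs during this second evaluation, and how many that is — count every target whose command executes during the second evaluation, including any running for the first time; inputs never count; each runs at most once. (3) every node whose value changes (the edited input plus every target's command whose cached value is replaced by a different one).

Demanding meta.gen again yields -63.
14 target commands run: amber.gen, audit.gen, build.gen, core.gen, driver.gen, graph.gen, lexer.gen, merge.gen, meta.gen, omega.gen, pack.gen, render.gen, south.gen, sync.gen.
The nodes whose values change: amber.gen, audit.gen, build.gen, core.gen, driver.gen, fold.txt, graph.gen, lexer.gen, merge.gen, meta.gen, omega.gen, pack.gen, render.gen, south.gen, sync.gen.

First demand of the output computes:
  model.gen = neg(-1) = 1
  render.gen = mul(-1, -1) = 1
  schema.gen = absv(1) = 1
  sync.gen = mul(1, -1) = -1
  build.gen = neg(-1) = 1
  omega.gen = neg(-1) = 1
  south.gen = absv(-1) = 1
  driver.gen = add(1, 1) = 2
  merge.gen = min2(1, 2) = 1
  lexer.gen = max2(1, -1) = 1
  pack.gen = min2(1, 1) = 1
  graph.gen = max2(1, 1) = 1
  audit.gen = min2(1, 1) = 1
  amber.gen = neg(1) = -1
  core.gen = max2(1, -1) = 1
  meta.gen = sub(1, 1) = 0

After the edit, cleaning proceeds:
  render.gen: a read changed (fold.txt -1->-8) — executes, giving 8.
  sync.gen: a read changed (render.gen 1->8; fold.txt -1->-8) — executes, giving -64.
  build.gen: a read changed (sync.gen -1->-64) — executes, giving 64.
  omega.gen: a read changed (sync.gen -1->-64) — executes, giving 64.
  south.gen: a read changed (sync.gen -1->-64) — executes, giving 64.
  driver.gen: a read changed (south.gen 1->64; south.gen 1->64) — executes, giving 128.
  merge.gen: a read changed (build.gen 1->64; driver.gen 2->128) — executes, giving 64.
  lexer.gen: a read changed (merge.gen 1->64) — executes, giving 64.
  pack.gen: a read changed (lexer.gen 1->64; merge.gen 1->64) — executes, giving 64.
  graph.gen: a read changed (pack.gen 1->64; omega.gen 1->64) — executes, giving 64.
  audit.gen: a read changed (graph.gen 1->64; pack.gen 1->64) — executes, giving 64.
  amber.gen: a read changed (audit.gen 1->64) — executes, giving -64.
  core.gen: a read changed (pack.gen 1->64; amber.gen -1->-64) — executes, giving 64.
  meta.gen: a read changed (core.gen 1->64) — executes, giving -63.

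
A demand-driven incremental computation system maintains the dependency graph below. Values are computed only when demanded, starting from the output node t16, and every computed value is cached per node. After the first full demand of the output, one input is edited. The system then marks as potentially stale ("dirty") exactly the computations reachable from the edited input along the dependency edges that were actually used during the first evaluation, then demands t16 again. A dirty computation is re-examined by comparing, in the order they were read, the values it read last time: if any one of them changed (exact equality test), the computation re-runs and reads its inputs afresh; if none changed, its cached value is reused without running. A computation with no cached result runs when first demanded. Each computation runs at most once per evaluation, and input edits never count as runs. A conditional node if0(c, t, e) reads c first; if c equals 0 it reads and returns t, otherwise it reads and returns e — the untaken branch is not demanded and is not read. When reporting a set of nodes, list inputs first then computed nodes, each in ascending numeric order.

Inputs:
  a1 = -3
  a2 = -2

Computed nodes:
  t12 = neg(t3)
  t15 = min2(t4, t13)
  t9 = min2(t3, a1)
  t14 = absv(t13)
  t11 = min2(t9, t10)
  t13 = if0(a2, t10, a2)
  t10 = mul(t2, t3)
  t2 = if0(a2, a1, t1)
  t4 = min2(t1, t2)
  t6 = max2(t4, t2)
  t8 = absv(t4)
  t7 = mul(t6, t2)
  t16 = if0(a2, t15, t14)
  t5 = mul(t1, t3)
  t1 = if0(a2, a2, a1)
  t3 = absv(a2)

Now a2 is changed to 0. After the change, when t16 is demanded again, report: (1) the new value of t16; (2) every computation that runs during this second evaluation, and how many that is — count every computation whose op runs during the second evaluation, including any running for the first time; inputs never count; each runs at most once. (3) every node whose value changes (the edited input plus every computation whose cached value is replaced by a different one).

First evaluation (everything demanded from the output):
  t13 = if0(a2=-2 -> else branch a2) = -2
  t14 = absv(-2) = 2
  t16 = if0(a2=-2 -> else branch t14) = 2

Propagation after the edit:
  t1: demanded for the first time — runs, produces 0.
  t2: demanded for the first time — runs, produces -3.
  t3: demanded for the first time — runs, produces 0.
  t4: demanded for the first time — runs, produces -3.
  t10: demanded for the first time — runs, produces 0.
  t13: runs — a2 -2->0; a2 -2->0; result 0.
  t14: marked dirty but never re-examined — demand shifted away from it.
  t15: demanded for the first time — runs, produces -3.
  t16: runs — a2 -2->0; result -3.

Key observation: a condition flipped, so demand moved to the other branch — t14 is never re-examined.

New value of t16: -3.
Computations that run: t1, t2, t3, t4, t10, t13, t15, t16 — 8 in total.
Values that change: a2, t13, t16.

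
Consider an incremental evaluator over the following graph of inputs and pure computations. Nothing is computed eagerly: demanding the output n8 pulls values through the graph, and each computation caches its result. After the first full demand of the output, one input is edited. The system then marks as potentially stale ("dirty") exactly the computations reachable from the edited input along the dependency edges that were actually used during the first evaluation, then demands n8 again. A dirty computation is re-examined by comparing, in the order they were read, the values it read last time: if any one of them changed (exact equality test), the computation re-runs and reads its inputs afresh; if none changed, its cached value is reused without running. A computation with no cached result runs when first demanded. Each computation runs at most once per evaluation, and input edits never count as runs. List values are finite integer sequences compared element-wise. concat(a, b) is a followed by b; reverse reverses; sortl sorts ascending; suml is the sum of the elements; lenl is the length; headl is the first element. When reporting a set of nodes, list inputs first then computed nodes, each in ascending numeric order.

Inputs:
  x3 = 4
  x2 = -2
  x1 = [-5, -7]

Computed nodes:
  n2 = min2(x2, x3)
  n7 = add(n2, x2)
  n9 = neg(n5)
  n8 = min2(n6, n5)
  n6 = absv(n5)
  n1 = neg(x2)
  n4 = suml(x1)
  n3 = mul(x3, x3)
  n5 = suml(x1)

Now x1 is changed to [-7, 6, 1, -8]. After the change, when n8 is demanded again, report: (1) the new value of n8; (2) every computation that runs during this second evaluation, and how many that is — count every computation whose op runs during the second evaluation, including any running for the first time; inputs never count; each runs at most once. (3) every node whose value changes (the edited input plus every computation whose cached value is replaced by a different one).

Initial pass — values computed on the first demand:
  n5 = suml([-5, -7]) = -12
  n6 = absv(-12) = 12
  n8 = min2(12, -12) = -12

Second demand — change propagation:
  n5: re-runs because x1 [-5, -7]->[-7, 6, 1, -8]; new result -8.
  n6: re-runs because n5 -12->-8; new result 8.
  n8: re-runs because n6 12->8; n5 -12->-8; new result -8.

n8 now evaluates to -8.
Run set: n5, n6, n8 (3 run).
Changed values: x1, n5, n6, n8.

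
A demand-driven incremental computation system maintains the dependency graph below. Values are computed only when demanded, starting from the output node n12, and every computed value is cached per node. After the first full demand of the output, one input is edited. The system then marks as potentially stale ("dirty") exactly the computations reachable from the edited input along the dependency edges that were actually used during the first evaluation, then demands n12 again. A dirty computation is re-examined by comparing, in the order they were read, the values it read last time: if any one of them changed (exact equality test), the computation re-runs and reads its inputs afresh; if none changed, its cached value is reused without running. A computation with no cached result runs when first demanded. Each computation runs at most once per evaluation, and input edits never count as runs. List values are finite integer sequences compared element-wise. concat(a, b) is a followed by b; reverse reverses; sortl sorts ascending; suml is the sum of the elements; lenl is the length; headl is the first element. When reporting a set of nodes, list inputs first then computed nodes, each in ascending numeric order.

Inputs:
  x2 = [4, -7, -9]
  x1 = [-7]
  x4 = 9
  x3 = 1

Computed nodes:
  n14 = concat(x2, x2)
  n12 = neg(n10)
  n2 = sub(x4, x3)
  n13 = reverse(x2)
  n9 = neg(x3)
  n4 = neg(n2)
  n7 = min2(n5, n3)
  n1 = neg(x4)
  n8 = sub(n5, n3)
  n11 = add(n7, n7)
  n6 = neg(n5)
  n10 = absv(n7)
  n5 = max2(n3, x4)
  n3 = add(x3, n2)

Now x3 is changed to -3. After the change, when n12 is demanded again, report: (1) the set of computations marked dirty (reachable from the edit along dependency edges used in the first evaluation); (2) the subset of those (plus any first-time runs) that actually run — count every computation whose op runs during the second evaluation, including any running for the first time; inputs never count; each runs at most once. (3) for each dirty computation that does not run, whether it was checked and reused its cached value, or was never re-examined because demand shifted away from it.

First evaluation (everything demanded from the output):
  n2 = sub(9, 1) = 8
  n3 = add(1, 8) = 9
  n5 = max2(9, 9) = 9
  n7 = min2(9, 9) = 9
  n10 = absv(9) = 9
  n12 = neg(9) = -9

Propagation after the edit:
  n2: runs — x3 1->-3; result 12.
  n3: runs — x3 1->-3; n2 8->12; result 9 (same value as before).
  n5: checked — values it read are unchanged (n3 unchanged, x4 unchanged); reused cached 9 without running.
  n7: checked — values it read are unchanged (n5 unchanged, n3 unchanged); reused cached 9 without running.
  n10: checked — values it read are unchanged (n7 unchanged); reused cached 9 without running.
  n12: checked — values it read are unchanged (n10 unchanged); reused cached -9 without running.

Key observation: the change is absorbed at n3 — it re-runs but produces the same value, and the output's value is unchanged.

Marked dirty: n2, n3, n5, n7, n10, n12.
Computations that run: n2, n3 — 2 in total.
Checked but reused from cache: n5, n7, n10, n12.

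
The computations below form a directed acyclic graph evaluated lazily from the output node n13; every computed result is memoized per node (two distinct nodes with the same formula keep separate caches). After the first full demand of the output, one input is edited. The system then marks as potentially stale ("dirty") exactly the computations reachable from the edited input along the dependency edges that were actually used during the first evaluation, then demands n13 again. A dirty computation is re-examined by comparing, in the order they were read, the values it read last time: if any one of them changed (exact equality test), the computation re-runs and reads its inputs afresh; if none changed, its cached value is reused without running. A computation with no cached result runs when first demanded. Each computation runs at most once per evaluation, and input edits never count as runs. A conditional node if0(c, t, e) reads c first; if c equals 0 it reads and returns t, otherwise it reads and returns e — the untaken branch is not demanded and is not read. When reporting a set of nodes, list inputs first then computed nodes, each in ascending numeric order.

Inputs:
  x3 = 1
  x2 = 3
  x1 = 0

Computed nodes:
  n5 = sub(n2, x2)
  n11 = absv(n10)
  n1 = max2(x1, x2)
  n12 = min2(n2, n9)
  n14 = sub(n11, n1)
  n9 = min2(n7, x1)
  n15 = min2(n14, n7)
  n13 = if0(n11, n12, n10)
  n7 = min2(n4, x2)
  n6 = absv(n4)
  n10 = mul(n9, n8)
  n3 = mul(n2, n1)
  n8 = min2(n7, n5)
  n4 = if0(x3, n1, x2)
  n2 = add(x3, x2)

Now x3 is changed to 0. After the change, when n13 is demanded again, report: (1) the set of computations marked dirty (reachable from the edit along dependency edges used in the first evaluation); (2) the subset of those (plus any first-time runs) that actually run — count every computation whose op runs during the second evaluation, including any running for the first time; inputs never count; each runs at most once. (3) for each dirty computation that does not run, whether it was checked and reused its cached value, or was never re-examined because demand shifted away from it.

The edit dirties: n2, n4, n5, n7, n8, n9, n10, n11, n12, n13.
7 computations run: n1, n2, n4, n5, n8, n10, n12.
Cache hits after checking: n7, n9, n11, n13.
Note the branch switch — n1 had no cache and runs now for the first time.

First demand of the output computes:
  n2 = add(1, 3) = 4
  n4 = if0(x3=1 -> else branch x2) = 3
  n5 = sub(4, 3) = 1
  n7 = min2(3, 3) = 3
  n8 = min2(3, 1) = 1
  n9 = min2(3, 0) = 0
  n10 = mul(0, 1) = 0
  n11 = absv(0) = 0
  n12 = min2(4, 0) = 0
  n13 = if0(n11=0 -> then branch n12) = 0

After the edit, cleaning proceeds:
  n1: had never run; runs now, result 3.
  n2: a read changed (x3 1->0) — executes, giving 3.
  n4: a read changed (x3 1->0) — executes, giving 3 — identical to its old value.
  n5: a read changed (n2 4->3) — executes, giving 0.
  n7: dirty, but its reads are unchanged (n4 unchanged, x2 unchanged); cached 3 stands.
  n8: a read changed (n5 1->0) — executes, giving 0.
  n9: dirty, but its reads are unchanged (n7 unchanged, x1 unchanged); cached 0 stands.
  n10: a read changed (n8 1->0) — executes, giving 0 — identical to its old value.
  n11: dirty, but its reads are unchanged (n10 unchanged); cached 0 stands.
  n12: a read changed (n2 4->3) — executes, giving 0 — identical to its old value.
  n13: dirty, but its reads are unchanged (n11 unchanged, n12 unchanged); cached 0 stands.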